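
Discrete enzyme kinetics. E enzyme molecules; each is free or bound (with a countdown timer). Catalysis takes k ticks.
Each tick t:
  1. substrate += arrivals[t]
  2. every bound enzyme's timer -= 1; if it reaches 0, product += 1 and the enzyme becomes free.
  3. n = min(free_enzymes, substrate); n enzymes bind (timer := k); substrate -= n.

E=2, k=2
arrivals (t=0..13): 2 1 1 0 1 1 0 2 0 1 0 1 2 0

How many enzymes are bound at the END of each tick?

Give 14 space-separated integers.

t=0: arr=2 -> substrate=0 bound=2 product=0
t=1: arr=1 -> substrate=1 bound=2 product=0
t=2: arr=1 -> substrate=0 bound=2 product=2
t=3: arr=0 -> substrate=0 bound=2 product=2
t=4: arr=1 -> substrate=0 bound=1 product=4
t=5: arr=1 -> substrate=0 bound=2 product=4
t=6: arr=0 -> substrate=0 bound=1 product=5
t=7: arr=2 -> substrate=0 bound=2 product=6
t=8: arr=0 -> substrate=0 bound=2 product=6
t=9: arr=1 -> substrate=0 bound=1 product=8
t=10: arr=0 -> substrate=0 bound=1 product=8
t=11: arr=1 -> substrate=0 bound=1 product=9
t=12: arr=2 -> substrate=1 bound=2 product=9
t=13: arr=0 -> substrate=0 bound=2 product=10

Answer: 2 2 2 2 1 2 1 2 2 1 1 1 2 2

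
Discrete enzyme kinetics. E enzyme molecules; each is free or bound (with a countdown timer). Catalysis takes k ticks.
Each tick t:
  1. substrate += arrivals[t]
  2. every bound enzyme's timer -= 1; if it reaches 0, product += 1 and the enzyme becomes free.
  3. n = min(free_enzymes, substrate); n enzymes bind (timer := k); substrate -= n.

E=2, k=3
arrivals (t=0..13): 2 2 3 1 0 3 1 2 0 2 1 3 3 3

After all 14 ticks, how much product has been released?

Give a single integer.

Answer: 8

Derivation:
t=0: arr=2 -> substrate=0 bound=2 product=0
t=1: arr=2 -> substrate=2 bound=2 product=0
t=2: arr=3 -> substrate=5 bound=2 product=0
t=3: arr=1 -> substrate=4 bound=2 product=2
t=4: arr=0 -> substrate=4 bound=2 product=2
t=5: arr=3 -> substrate=7 bound=2 product=2
t=6: arr=1 -> substrate=6 bound=2 product=4
t=7: arr=2 -> substrate=8 bound=2 product=4
t=8: arr=0 -> substrate=8 bound=2 product=4
t=9: arr=2 -> substrate=8 bound=2 product=6
t=10: arr=1 -> substrate=9 bound=2 product=6
t=11: arr=3 -> substrate=12 bound=2 product=6
t=12: arr=3 -> substrate=13 bound=2 product=8
t=13: arr=3 -> substrate=16 bound=2 product=8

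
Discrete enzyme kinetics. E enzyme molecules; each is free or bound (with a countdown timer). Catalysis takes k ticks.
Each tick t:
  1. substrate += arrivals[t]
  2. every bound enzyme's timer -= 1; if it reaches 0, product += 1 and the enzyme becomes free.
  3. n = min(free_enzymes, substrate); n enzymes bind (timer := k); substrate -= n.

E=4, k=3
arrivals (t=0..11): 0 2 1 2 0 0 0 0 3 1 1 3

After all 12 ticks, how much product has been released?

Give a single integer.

t=0: arr=0 -> substrate=0 bound=0 product=0
t=1: arr=2 -> substrate=0 bound=2 product=0
t=2: arr=1 -> substrate=0 bound=3 product=0
t=3: arr=2 -> substrate=1 bound=4 product=0
t=4: arr=0 -> substrate=0 bound=3 product=2
t=5: arr=0 -> substrate=0 bound=2 product=3
t=6: arr=0 -> substrate=0 bound=1 product=4
t=7: arr=0 -> substrate=0 bound=0 product=5
t=8: arr=3 -> substrate=0 bound=3 product=5
t=9: arr=1 -> substrate=0 bound=4 product=5
t=10: arr=1 -> substrate=1 bound=4 product=5
t=11: arr=3 -> substrate=1 bound=4 product=8

Answer: 8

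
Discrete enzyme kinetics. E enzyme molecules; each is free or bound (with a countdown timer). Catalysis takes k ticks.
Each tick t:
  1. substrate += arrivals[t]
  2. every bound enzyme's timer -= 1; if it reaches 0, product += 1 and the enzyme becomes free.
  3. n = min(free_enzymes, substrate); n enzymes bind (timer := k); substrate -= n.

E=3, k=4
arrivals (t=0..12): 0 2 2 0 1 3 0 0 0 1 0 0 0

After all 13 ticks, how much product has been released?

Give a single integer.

t=0: arr=0 -> substrate=0 bound=0 product=0
t=1: arr=2 -> substrate=0 bound=2 product=0
t=2: arr=2 -> substrate=1 bound=3 product=0
t=3: arr=0 -> substrate=1 bound=3 product=0
t=4: arr=1 -> substrate=2 bound=3 product=0
t=5: arr=3 -> substrate=3 bound=3 product=2
t=6: arr=0 -> substrate=2 bound=3 product=3
t=7: arr=0 -> substrate=2 bound=3 product=3
t=8: arr=0 -> substrate=2 bound=3 product=3
t=9: arr=1 -> substrate=1 bound=3 product=5
t=10: arr=0 -> substrate=0 bound=3 product=6
t=11: arr=0 -> substrate=0 bound=3 product=6
t=12: arr=0 -> substrate=0 bound=3 product=6

Answer: 6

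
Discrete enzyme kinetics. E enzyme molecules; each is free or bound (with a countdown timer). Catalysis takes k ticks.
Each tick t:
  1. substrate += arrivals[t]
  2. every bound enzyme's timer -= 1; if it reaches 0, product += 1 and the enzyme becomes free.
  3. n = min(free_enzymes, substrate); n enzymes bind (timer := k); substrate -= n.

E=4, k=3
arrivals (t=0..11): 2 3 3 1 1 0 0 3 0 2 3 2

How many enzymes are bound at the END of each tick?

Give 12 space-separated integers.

Answer: 2 4 4 4 4 4 4 4 4 4 4 4

Derivation:
t=0: arr=2 -> substrate=0 bound=2 product=0
t=1: arr=3 -> substrate=1 bound=4 product=0
t=2: arr=3 -> substrate=4 bound=4 product=0
t=3: arr=1 -> substrate=3 bound=4 product=2
t=4: arr=1 -> substrate=2 bound=4 product=4
t=5: arr=0 -> substrate=2 bound=4 product=4
t=6: arr=0 -> substrate=0 bound=4 product=6
t=7: arr=3 -> substrate=1 bound=4 product=8
t=8: arr=0 -> substrate=1 bound=4 product=8
t=9: arr=2 -> substrate=1 bound=4 product=10
t=10: arr=3 -> substrate=2 bound=4 product=12
t=11: arr=2 -> substrate=4 bound=4 product=12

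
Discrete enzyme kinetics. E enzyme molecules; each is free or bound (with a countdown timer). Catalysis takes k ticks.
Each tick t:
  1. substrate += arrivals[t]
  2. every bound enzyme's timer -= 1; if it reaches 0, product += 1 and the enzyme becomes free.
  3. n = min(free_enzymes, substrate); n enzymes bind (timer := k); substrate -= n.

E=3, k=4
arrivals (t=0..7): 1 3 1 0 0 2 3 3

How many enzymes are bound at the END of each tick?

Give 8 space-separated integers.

Answer: 1 3 3 3 3 3 3 3

Derivation:
t=0: arr=1 -> substrate=0 bound=1 product=0
t=1: arr=3 -> substrate=1 bound=3 product=0
t=2: arr=1 -> substrate=2 bound=3 product=0
t=3: arr=0 -> substrate=2 bound=3 product=0
t=4: arr=0 -> substrate=1 bound=3 product=1
t=5: arr=2 -> substrate=1 bound=3 product=3
t=6: arr=3 -> substrate=4 bound=3 product=3
t=7: arr=3 -> substrate=7 bound=3 product=3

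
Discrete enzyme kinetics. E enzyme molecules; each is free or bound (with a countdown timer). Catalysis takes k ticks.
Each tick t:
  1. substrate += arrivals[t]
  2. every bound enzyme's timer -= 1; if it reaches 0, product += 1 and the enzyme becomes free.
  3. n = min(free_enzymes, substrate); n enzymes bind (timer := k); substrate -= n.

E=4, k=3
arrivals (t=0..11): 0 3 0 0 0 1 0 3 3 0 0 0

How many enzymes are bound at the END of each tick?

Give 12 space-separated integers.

t=0: arr=0 -> substrate=0 bound=0 product=0
t=1: arr=3 -> substrate=0 bound=3 product=0
t=2: arr=0 -> substrate=0 bound=3 product=0
t=3: arr=0 -> substrate=0 bound=3 product=0
t=4: arr=0 -> substrate=0 bound=0 product=3
t=5: arr=1 -> substrate=0 bound=1 product=3
t=6: arr=0 -> substrate=0 bound=1 product=3
t=7: arr=3 -> substrate=0 bound=4 product=3
t=8: arr=3 -> substrate=2 bound=4 product=4
t=9: arr=0 -> substrate=2 bound=4 product=4
t=10: arr=0 -> substrate=0 bound=3 product=7
t=11: arr=0 -> substrate=0 bound=2 product=8

Answer: 0 3 3 3 0 1 1 4 4 4 3 2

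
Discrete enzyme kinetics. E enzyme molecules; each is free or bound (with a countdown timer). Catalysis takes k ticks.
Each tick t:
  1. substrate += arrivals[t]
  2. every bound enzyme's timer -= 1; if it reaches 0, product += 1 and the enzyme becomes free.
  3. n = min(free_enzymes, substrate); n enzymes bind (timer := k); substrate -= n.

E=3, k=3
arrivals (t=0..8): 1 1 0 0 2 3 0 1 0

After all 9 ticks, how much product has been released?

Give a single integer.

Answer: 5

Derivation:
t=0: arr=1 -> substrate=0 bound=1 product=0
t=1: arr=1 -> substrate=0 bound=2 product=0
t=2: arr=0 -> substrate=0 bound=2 product=0
t=3: arr=0 -> substrate=0 bound=1 product=1
t=4: arr=2 -> substrate=0 bound=2 product=2
t=5: arr=3 -> substrate=2 bound=3 product=2
t=6: arr=0 -> substrate=2 bound=3 product=2
t=7: arr=1 -> substrate=1 bound=3 product=4
t=8: arr=0 -> substrate=0 bound=3 product=5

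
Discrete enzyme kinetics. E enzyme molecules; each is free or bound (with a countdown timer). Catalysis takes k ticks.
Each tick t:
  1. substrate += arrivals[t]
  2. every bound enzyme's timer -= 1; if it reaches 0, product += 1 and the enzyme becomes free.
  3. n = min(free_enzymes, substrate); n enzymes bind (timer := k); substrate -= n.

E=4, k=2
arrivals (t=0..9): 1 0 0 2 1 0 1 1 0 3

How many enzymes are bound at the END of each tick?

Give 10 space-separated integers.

Answer: 1 1 0 2 3 1 1 2 1 3

Derivation:
t=0: arr=1 -> substrate=0 bound=1 product=0
t=1: arr=0 -> substrate=0 bound=1 product=0
t=2: arr=0 -> substrate=0 bound=0 product=1
t=3: arr=2 -> substrate=0 bound=2 product=1
t=4: arr=1 -> substrate=0 bound=3 product=1
t=5: arr=0 -> substrate=0 bound=1 product=3
t=6: arr=1 -> substrate=0 bound=1 product=4
t=7: arr=1 -> substrate=0 bound=2 product=4
t=8: arr=0 -> substrate=0 bound=1 product=5
t=9: arr=3 -> substrate=0 bound=3 product=6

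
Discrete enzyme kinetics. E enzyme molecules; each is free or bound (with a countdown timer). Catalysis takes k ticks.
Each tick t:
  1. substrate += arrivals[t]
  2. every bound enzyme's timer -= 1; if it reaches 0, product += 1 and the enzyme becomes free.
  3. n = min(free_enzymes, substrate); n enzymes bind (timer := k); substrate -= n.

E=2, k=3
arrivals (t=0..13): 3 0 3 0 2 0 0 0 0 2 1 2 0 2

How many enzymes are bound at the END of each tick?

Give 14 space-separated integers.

t=0: arr=3 -> substrate=1 bound=2 product=0
t=1: arr=0 -> substrate=1 bound=2 product=0
t=2: arr=3 -> substrate=4 bound=2 product=0
t=3: arr=0 -> substrate=2 bound=2 product=2
t=4: arr=2 -> substrate=4 bound=2 product=2
t=5: arr=0 -> substrate=4 bound=2 product=2
t=6: arr=0 -> substrate=2 bound=2 product=4
t=7: arr=0 -> substrate=2 bound=2 product=4
t=8: arr=0 -> substrate=2 bound=2 product=4
t=9: arr=2 -> substrate=2 bound=2 product=6
t=10: arr=1 -> substrate=3 bound=2 product=6
t=11: arr=2 -> substrate=5 bound=2 product=6
t=12: arr=0 -> substrate=3 bound=2 product=8
t=13: arr=2 -> substrate=5 bound=2 product=8

Answer: 2 2 2 2 2 2 2 2 2 2 2 2 2 2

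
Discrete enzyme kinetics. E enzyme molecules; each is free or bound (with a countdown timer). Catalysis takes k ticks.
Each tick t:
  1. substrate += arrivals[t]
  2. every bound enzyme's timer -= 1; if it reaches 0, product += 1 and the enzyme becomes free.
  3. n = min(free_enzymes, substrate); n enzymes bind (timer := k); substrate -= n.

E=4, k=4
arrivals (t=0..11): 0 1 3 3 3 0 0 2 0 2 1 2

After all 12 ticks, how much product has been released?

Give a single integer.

t=0: arr=0 -> substrate=0 bound=0 product=0
t=1: arr=1 -> substrate=0 bound=1 product=0
t=2: arr=3 -> substrate=0 bound=4 product=0
t=3: arr=3 -> substrate=3 bound=4 product=0
t=4: arr=3 -> substrate=6 bound=4 product=0
t=5: arr=0 -> substrate=5 bound=4 product=1
t=6: arr=0 -> substrate=2 bound=4 product=4
t=7: arr=2 -> substrate=4 bound=4 product=4
t=8: arr=0 -> substrate=4 bound=4 product=4
t=9: arr=2 -> substrate=5 bound=4 product=5
t=10: arr=1 -> substrate=3 bound=4 product=8
t=11: arr=2 -> substrate=5 bound=4 product=8

Answer: 8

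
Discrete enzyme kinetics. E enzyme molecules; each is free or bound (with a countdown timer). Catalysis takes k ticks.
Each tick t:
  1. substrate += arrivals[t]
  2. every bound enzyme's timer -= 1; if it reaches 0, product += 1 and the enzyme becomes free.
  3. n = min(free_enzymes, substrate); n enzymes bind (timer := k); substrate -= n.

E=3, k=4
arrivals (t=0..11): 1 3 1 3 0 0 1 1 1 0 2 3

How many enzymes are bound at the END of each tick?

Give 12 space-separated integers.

Answer: 1 3 3 3 3 3 3 3 3 3 3 3

Derivation:
t=0: arr=1 -> substrate=0 bound=1 product=0
t=1: arr=3 -> substrate=1 bound=3 product=0
t=2: arr=1 -> substrate=2 bound=3 product=0
t=3: arr=3 -> substrate=5 bound=3 product=0
t=4: arr=0 -> substrate=4 bound=3 product=1
t=5: arr=0 -> substrate=2 bound=3 product=3
t=6: arr=1 -> substrate=3 bound=3 product=3
t=7: arr=1 -> substrate=4 bound=3 product=3
t=8: arr=1 -> substrate=4 bound=3 product=4
t=9: arr=0 -> substrate=2 bound=3 product=6
t=10: arr=2 -> substrate=4 bound=3 product=6
t=11: arr=3 -> substrate=7 bound=3 product=6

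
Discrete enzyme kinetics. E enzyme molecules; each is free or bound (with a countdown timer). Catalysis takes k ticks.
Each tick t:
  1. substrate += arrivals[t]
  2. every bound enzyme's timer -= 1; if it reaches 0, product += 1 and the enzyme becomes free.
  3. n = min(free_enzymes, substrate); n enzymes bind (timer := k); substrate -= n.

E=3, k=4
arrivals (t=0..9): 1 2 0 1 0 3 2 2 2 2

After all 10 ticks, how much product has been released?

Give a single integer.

Answer: 6

Derivation:
t=0: arr=1 -> substrate=0 bound=1 product=0
t=1: arr=2 -> substrate=0 bound=3 product=0
t=2: arr=0 -> substrate=0 bound=3 product=0
t=3: arr=1 -> substrate=1 bound=3 product=0
t=4: arr=0 -> substrate=0 bound=3 product=1
t=5: arr=3 -> substrate=1 bound=3 product=3
t=6: arr=2 -> substrate=3 bound=3 product=3
t=7: arr=2 -> substrate=5 bound=3 product=3
t=8: arr=2 -> substrate=6 bound=3 product=4
t=9: arr=2 -> substrate=6 bound=3 product=6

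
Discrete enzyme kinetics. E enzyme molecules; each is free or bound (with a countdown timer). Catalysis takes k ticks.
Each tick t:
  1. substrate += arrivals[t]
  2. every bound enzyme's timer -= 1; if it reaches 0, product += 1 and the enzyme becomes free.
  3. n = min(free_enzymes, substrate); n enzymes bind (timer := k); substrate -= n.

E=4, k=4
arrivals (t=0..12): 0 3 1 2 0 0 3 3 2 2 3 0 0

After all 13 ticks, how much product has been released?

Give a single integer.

t=0: arr=0 -> substrate=0 bound=0 product=0
t=1: arr=3 -> substrate=0 bound=3 product=0
t=2: arr=1 -> substrate=0 bound=4 product=0
t=3: arr=2 -> substrate=2 bound=4 product=0
t=4: arr=0 -> substrate=2 bound=4 product=0
t=5: arr=0 -> substrate=0 bound=3 product=3
t=6: arr=3 -> substrate=1 bound=4 product=4
t=7: arr=3 -> substrate=4 bound=4 product=4
t=8: arr=2 -> substrate=6 bound=4 product=4
t=9: arr=2 -> substrate=6 bound=4 product=6
t=10: arr=3 -> substrate=7 bound=4 product=8
t=11: arr=0 -> substrate=7 bound=4 product=8
t=12: arr=0 -> substrate=7 bound=4 product=8

Answer: 8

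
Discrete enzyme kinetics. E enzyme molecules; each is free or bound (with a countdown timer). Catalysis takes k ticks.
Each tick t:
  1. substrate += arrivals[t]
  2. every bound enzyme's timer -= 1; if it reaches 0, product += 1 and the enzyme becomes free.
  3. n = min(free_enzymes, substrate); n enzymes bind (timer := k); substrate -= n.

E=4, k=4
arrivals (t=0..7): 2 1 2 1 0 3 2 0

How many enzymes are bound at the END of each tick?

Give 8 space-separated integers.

Answer: 2 3 4 4 4 4 4 4

Derivation:
t=0: arr=2 -> substrate=0 bound=2 product=0
t=1: arr=1 -> substrate=0 bound=3 product=0
t=2: arr=2 -> substrate=1 bound=4 product=0
t=3: arr=1 -> substrate=2 bound=4 product=0
t=4: arr=0 -> substrate=0 bound=4 product=2
t=5: arr=3 -> substrate=2 bound=4 product=3
t=6: arr=2 -> substrate=3 bound=4 product=4
t=7: arr=0 -> substrate=3 bound=4 product=4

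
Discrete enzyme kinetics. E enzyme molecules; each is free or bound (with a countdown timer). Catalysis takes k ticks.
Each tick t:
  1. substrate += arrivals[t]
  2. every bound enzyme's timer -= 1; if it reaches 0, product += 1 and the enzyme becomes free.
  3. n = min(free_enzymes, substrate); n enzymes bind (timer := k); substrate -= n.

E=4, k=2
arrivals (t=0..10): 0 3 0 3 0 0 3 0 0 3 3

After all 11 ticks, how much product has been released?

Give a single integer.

t=0: arr=0 -> substrate=0 bound=0 product=0
t=1: arr=3 -> substrate=0 bound=3 product=0
t=2: arr=0 -> substrate=0 bound=3 product=0
t=3: arr=3 -> substrate=0 bound=3 product=3
t=4: arr=0 -> substrate=0 bound=3 product=3
t=5: arr=0 -> substrate=0 bound=0 product=6
t=6: arr=3 -> substrate=0 bound=3 product=6
t=7: arr=0 -> substrate=0 bound=3 product=6
t=8: arr=0 -> substrate=0 bound=0 product=9
t=9: arr=3 -> substrate=0 bound=3 product=9
t=10: arr=3 -> substrate=2 bound=4 product=9

Answer: 9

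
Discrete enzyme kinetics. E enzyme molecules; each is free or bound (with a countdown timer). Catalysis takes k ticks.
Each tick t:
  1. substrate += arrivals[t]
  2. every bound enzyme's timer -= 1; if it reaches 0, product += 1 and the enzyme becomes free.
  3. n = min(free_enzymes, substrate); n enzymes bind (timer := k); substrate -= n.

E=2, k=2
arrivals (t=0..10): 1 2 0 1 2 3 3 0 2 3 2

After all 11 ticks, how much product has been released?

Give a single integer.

Answer: 9

Derivation:
t=0: arr=1 -> substrate=0 bound=1 product=0
t=1: arr=2 -> substrate=1 bound=2 product=0
t=2: arr=0 -> substrate=0 bound=2 product=1
t=3: arr=1 -> substrate=0 bound=2 product=2
t=4: arr=2 -> substrate=1 bound=2 product=3
t=5: arr=3 -> substrate=3 bound=2 product=4
t=6: arr=3 -> substrate=5 bound=2 product=5
t=7: arr=0 -> substrate=4 bound=2 product=6
t=8: arr=2 -> substrate=5 bound=2 product=7
t=9: arr=3 -> substrate=7 bound=2 product=8
t=10: arr=2 -> substrate=8 bound=2 product=9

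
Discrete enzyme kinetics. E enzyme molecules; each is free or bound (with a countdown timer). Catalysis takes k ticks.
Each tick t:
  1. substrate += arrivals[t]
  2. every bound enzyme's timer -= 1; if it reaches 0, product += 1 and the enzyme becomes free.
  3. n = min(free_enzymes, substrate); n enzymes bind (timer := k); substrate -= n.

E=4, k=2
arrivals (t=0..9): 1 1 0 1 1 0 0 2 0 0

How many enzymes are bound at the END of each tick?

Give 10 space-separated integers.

Answer: 1 2 1 1 2 1 0 2 2 0

Derivation:
t=0: arr=1 -> substrate=0 bound=1 product=0
t=1: arr=1 -> substrate=0 bound=2 product=0
t=2: arr=0 -> substrate=0 bound=1 product=1
t=3: arr=1 -> substrate=0 bound=1 product=2
t=4: arr=1 -> substrate=0 bound=2 product=2
t=5: arr=0 -> substrate=0 bound=1 product=3
t=6: arr=0 -> substrate=0 bound=0 product=4
t=7: arr=2 -> substrate=0 bound=2 product=4
t=8: arr=0 -> substrate=0 bound=2 product=4
t=9: arr=0 -> substrate=0 bound=0 product=6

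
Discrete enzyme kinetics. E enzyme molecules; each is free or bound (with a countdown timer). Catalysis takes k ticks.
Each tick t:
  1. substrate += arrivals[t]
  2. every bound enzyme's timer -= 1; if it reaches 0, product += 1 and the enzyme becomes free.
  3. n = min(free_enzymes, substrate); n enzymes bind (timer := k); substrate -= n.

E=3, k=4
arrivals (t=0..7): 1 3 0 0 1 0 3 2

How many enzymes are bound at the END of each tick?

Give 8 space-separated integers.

t=0: arr=1 -> substrate=0 bound=1 product=0
t=1: arr=3 -> substrate=1 bound=3 product=0
t=2: arr=0 -> substrate=1 bound=3 product=0
t=3: arr=0 -> substrate=1 bound=3 product=0
t=4: arr=1 -> substrate=1 bound=3 product=1
t=5: arr=0 -> substrate=0 bound=2 product=3
t=6: arr=3 -> substrate=2 bound=3 product=3
t=7: arr=2 -> substrate=4 bound=3 product=3

Answer: 1 3 3 3 3 2 3 3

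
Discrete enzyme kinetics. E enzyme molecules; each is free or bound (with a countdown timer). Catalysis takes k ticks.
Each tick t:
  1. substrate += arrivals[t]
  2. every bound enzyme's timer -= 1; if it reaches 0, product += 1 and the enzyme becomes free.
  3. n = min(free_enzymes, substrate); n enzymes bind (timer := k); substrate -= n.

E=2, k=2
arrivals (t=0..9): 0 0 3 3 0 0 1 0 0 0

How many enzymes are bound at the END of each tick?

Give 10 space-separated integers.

t=0: arr=0 -> substrate=0 bound=0 product=0
t=1: arr=0 -> substrate=0 bound=0 product=0
t=2: arr=3 -> substrate=1 bound=2 product=0
t=3: arr=3 -> substrate=4 bound=2 product=0
t=4: arr=0 -> substrate=2 bound=2 product=2
t=5: arr=0 -> substrate=2 bound=2 product=2
t=6: arr=1 -> substrate=1 bound=2 product=4
t=7: arr=0 -> substrate=1 bound=2 product=4
t=8: arr=0 -> substrate=0 bound=1 product=6
t=9: arr=0 -> substrate=0 bound=1 product=6

Answer: 0 0 2 2 2 2 2 2 1 1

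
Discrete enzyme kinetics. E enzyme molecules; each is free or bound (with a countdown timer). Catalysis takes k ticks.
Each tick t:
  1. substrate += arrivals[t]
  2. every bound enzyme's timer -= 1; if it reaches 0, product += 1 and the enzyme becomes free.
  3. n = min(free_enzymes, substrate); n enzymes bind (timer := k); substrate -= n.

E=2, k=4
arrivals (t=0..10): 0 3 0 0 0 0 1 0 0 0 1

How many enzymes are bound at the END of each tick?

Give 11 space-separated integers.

t=0: arr=0 -> substrate=0 bound=0 product=0
t=1: arr=3 -> substrate=1 bound=2 product=0
t=2: arr=0 -> substrate=1 bound=2 product=0
t=3: arr=0 -> substrate=1 bound=2 product=0
t=4: arr=0 -> substrate=1 bound=2 product=0
t=5: arr=0 -> substrate=0 bound=1 product=2
t=6: arr=1 -> substrate=0 bound=2 product=2
t=7: arr=0 -> substrate=0 bound=2 product=2
t=8: arr=0 -> substrate=0 bound=2 product=2
t=9: arr=0 -> substrate=0 bound=1 product=3
t=10: arr=1 -> substrate=0 bound=1 product=4

Answer: 0 2 2 2 2 1 2 2 2 1 1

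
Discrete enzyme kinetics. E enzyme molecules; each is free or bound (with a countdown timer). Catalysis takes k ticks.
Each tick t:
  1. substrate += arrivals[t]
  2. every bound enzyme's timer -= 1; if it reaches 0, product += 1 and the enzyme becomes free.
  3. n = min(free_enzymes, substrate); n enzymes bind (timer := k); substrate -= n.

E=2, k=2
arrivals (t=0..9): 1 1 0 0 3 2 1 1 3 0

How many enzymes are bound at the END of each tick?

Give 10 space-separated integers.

Answer: 1 2 1 0 2 2 2 2 2 2

Derivation:
t=0: arr=1 -> substrate=0 bound=1 product=0
t=1: arr=1 -> substrate=0 bound=2 product=0
t=2: arr=0 -> substrate=0 bound=1 product=1
t=3: arr=0 -> substrate=0 bound=0 product=2
t=4: arr=3 -> substrate=1 bound=2 product=2
t=5: arr=2 -> substrate=3 bound=2 product=2
t=6: arr=1 -> substrate=2 bound=2 product=4
t=7: arr=1 -> substrate=3 bound=2 product=4
t=8: arr=3 -> substrate=4 bound=2 product=6
t=9: arr=0 -> substrate=4 bound=2 product=6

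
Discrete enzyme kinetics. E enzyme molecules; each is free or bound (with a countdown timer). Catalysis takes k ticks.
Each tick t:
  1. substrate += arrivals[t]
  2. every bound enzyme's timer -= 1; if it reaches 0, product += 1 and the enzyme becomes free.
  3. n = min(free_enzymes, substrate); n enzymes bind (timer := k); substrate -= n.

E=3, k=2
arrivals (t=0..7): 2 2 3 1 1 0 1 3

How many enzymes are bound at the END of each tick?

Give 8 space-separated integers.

Answer: 2 3 3 3 3 3 2 3

Derivation:
t=0: arr=2 -> substrate=0 bound=2 product=0
t=1: arr=2 -> substrate=1 bound=3 product=0
t=2: arr=3 -> substrate=2 bound=3 product=2
t=3: arr=1 -> substrate=2 bound=3 product=3
t=4: arr=1 -> substrate=1 bound=3 product=5
t=5: arr=0 -> substrate=0 bound=3 product=6
t=6: arr=1 -> substrate=0 bound=2 product=8
t=7: arr=3 -> substrate=1 bound=3 product=9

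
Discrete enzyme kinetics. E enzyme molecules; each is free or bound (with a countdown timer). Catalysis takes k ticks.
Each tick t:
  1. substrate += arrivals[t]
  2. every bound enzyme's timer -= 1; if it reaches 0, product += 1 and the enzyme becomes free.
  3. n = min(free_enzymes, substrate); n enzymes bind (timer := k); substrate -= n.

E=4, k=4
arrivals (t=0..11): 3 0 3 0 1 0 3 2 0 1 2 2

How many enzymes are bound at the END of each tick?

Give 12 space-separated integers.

t=0: arr=3 -> substrate=0 bound=3 product=0
t=1: arr=0 -> substrate=0 bound=3 product=0
t=2: arr=3 -> substrate=2 bound=4 product=0
t=3: arr=0 -> substrate=2 bound=4 product=0
t=4: arr=1 -> substrate=0 bound=4 product=3
t=5: arr=0 -> substrate=0 bound=4 product=3
t=6: arr=3 -> substrate=2 bound=4 product=4
t=7: arr=2 -> substrate=4 bound=4 product=4
t=8: arr=0 -> substrate=1 bound=4 product=7
t=9: arr=1 -> substrate=2 bound=4 product=7
t=10: arr=2 -> substrate=3 bound=4 product=8
t=11: arr=2 -> substrate=5 bound=4 product=8

Answer: 3 3 4 4 4 4 4 4 4 4 4 4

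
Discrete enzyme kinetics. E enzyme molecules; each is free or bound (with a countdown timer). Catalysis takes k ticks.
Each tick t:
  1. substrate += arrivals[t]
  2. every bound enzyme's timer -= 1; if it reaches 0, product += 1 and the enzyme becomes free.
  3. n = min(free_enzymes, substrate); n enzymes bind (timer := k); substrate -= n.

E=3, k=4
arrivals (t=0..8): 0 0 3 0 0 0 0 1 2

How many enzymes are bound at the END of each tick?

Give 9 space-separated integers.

Answer: 0 0 3 3 3 3 0 1 3

Derivation:
t=0: arr=0 -> substrate=0 bound=0 product=0
t=1: arr=0 -> substrate=0 bound=0 product=0
t=2: arr=3 -> substrate=0 bound=3 product=0
t=3: arr=0 -> substrate=0 bound=3 product=0
t=4: arr=0 -> substrate=0 bound=3 product=0
t=5: arr=0 -> substrate=0 bound=3 product=0
t=6: arr=0 -> substrate=0 bound=0 product=3
t=7: arr=1 -> substrate=0 bound=1 product=3
t=8: arr=2 -> substrate=0 bound=3 product=3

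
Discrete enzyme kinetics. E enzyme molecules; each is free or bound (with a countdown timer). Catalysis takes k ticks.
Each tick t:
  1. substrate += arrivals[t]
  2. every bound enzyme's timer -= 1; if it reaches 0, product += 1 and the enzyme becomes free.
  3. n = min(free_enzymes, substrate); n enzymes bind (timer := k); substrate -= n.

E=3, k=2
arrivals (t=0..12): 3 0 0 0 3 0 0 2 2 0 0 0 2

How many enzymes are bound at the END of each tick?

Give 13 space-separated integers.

t=0: arr=3 -> substrate=0 bound=3 product=0
t=1: arr=0 -> substrate=0 bound=3 product=0
t=2: arr=0 -> substrate=0 bound=0 product=3
t=3: arr=0 -> substrate=0 bound=0 product=3
t=4: arr=3 -> substrate=0 bound=3 product=3
t=5: arr=0 -> substrate=0 bound=3 product=3
t=6: arr=0 -> substrate=0 bound=0 product=6
t=7: arr=2 -> substrate=0 bound=2 product=6
t=8: arr=2 -> substrate=1 bound=3 product=6
t=9: arr=0 -> substrate=0 bound=2 product=8
t=10: arr=0 -> substrate=0 bound=1 product=9
t=11: arr=0 -> substrate=0 bound=0 product=10
t=12: arr=2 -> substrate=0 bound=2 product=10

Answer: 3 3 0 0 3 3 0 2 3 2 1 0 2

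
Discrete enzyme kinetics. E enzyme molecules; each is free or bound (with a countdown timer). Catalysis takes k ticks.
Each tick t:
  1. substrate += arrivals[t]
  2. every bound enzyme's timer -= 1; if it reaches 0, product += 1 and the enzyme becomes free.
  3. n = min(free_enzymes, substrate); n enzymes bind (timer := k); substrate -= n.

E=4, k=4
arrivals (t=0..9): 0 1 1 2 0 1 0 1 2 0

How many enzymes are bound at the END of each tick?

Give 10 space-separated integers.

t=0: arr=0 -> substrate=0 bound=0 product=0
t=1: arr=1 -> substrate=0 bound=1 product=0
t=2: arr=1 -> substrate=0 bound=2 product=0
t=3: arr=2 -> substrate=0 bound=4 product=0
t=4: arr=0 -> substrate=0 bound=4 product=0
t=5: arr=1 -> substrate=0 bound=4 product=1
t=6: arr=0 -> substrate=0 bound=3 product=2
t=7: arr=1 -> substrate=0 bound=2 product=4
t=8: arr=2 -> substrate=0 bound=4 product=4
t=9: arr=0 -> substrate=0 bound=3 product=5

Answer: 0 1 2 4 4 4 3 2 4 3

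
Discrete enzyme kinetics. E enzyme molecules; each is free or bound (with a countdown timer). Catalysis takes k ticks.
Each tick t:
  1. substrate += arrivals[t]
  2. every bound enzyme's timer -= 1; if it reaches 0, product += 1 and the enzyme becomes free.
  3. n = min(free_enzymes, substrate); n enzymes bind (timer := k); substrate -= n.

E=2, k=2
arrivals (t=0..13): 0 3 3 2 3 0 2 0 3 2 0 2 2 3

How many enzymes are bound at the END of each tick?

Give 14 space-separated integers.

t=0: arr=0 -> substrate=0 bound=0 product=0
t=1: arr=3 -> substrate=1 bound=2 product=0
t=2: arr=3 -> substrate=4 bound=2 product=0
t=3: arr=2 -> substrate=4 bound=2 product=2
t=4: arr=3 -> substrate=7 bound=2 product=2
t=5: arr=0 -> substrate=5 bound=2 product=4
t=6: arr=2 -> substrate=7 bound=2 product=4
t=7: arr=0 -> substrate=5 bound=2 product=6
t=8: arr=3 -> substrate=8 bound=2 product=6
t=9: arr=2 -> substrate=8 bound=2 product=8
t=10: arr=0 -> substrate=8 bound=2 product=8
t=11: arr=2 -> substrate=8 bound=2 product=10
t=12: arr=2 -> substrate=10 bound=2 product=10
t=13: arr=3 -> substrate=11 bound=2 product=12

Answer: 0 2 2 2 2 2 2 2 2 2 2 2 2 2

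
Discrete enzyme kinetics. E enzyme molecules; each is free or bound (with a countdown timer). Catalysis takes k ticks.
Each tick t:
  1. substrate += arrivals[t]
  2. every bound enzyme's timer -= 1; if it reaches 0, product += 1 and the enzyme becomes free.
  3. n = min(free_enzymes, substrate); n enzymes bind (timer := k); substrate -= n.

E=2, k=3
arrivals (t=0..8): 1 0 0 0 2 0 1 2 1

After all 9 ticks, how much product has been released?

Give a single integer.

t=0: arr=1 -> substrate=0 bound=1 product=0
t=1: arr=0 -> substrate=0 bound=1 product=0
t=2: arr=0 -> substrate=0 bound=1 product=0
t=3: arr=0 -> substrate=0 bound=0 product=1
t=4: arr=2 -> substrate=0 bound=2 product=1
t=5: arr=0 -> substrate=0 bound=2 product=1
t=6: arr=1 -> substrate=1 bound=2 product=1
t=7: arr=2 -> substrate=1 bound=2 product=3
t=8: arr=1 -> substrate=2 bound=2 product=3

Answer: 3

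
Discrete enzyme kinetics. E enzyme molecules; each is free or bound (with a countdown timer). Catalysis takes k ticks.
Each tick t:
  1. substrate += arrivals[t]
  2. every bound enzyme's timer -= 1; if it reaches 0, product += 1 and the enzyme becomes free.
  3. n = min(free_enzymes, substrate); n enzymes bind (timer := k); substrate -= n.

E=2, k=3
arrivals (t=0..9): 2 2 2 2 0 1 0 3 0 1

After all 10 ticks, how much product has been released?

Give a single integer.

Answer: 6

Derivation:
t=0: arr=2 -> substrate=0 bound=2 product=0
t=1: arr=2 -> substrate=2 bound=2 product=0
t=2: arr=2 -> substrate=4 bound=2 product=0
t=3: arr=2 -> substrate=4 bound=2 product=2
t=4: arr=0 -> substrate=4 bound=2 product=2
t=5: arr=1 -> substrate=5 bound=2 product=2
t=6: arr=0 -> substrate=3 bound=2 product=4
t=7: arr=3 -> substrate=6 bound=2 product=4
t=8: arr=0 -> substrate=6 bound=2 product=4
t=9: arr=1 -> substrate=5 bound=2 product=6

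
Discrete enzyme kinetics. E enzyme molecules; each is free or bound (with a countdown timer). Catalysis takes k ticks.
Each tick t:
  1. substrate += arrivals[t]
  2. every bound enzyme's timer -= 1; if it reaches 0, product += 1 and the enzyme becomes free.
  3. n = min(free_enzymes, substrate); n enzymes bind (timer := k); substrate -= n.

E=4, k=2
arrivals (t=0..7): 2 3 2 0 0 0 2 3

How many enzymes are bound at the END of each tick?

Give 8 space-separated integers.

t=0: arr=2 -> substrate=0 bound=2 product=0
t=1: arr=3 -> substrate=1 bound=4 product=0
t=2: arr=2 -> substrate=1 bound=4 product=2
t=3: arr=0 -> substrate=0 bound=3 product=4
t=4: arr=0 -> substrate=0 bound=1 product=6
t=5: arr=0 -> substrate=0 bound=0 product=7
t=6: arr=2 -> substrate=0 bound=2 product=7
t=7: arr=3 -> substrate=1 bound=4 product=7

Answer: 2 4 4 3 1 0 2 4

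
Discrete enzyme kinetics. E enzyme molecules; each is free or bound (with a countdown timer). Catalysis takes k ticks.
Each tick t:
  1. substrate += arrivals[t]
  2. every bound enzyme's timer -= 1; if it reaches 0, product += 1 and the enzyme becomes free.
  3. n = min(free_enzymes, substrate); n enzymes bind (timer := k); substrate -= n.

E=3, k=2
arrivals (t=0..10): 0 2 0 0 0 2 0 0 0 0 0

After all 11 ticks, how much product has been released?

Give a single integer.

Answer: 4

Derivation:
t=0: arr=0 -> substrate=0 bound=0 product=0
t=1: arr=2 -> substrate=0 bound=2 product=0
t=2: arr=0 -> substrate=0 bound=2 product=0
t=3: arr=0 -> substrate=0 bound=0 product=2
t=4: arr=0 -> substrate=0 bound=0 product=2
t=5: arr=2 -> substrate=0 bound=2 product=2
t=6: arr=0 -> substrate=0 bound=2 product=2
t=7: arr=0 -> substrate=0 bound=0 product=4
t=8: arr=0 -> substrate=0 bound=0 product=4
t=9: arr=0 -> substrate=0 bound=0 product=4
t=10: arr=0 -> substrate=0 bound=0 product=4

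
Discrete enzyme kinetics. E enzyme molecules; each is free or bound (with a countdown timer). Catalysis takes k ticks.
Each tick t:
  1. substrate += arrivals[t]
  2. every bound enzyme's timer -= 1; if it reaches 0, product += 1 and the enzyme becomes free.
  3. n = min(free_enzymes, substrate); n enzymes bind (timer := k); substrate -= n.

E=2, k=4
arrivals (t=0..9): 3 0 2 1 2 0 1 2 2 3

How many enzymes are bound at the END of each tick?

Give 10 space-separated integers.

t=0: arr=3 -> substrate=1 bound=2 product=0
t=1: arr=0 -> substrate=1 bound=2 product=0
t=2: arr=2 -> substrate=3 bound=2 product=0
t=3: arr=1 -> substrate=4 bound=2 product=0
t=4: arr=2 -> substrate=4 bound=2 product=2
t=5: arr=0 -> substrate=4 bound=2 product=2
t=6: arr=1 -> substrate=5 bound=2 product=2
t=7: arr=2 -> substrate=7 bound=2 product=2
t=8: arr=2 -> substrate=7 bound=2 product=4
t=9: arr=3 -> substrate=10 bound=2 product=4

Answer: 2 2 2 2 2 2 2 2 2 2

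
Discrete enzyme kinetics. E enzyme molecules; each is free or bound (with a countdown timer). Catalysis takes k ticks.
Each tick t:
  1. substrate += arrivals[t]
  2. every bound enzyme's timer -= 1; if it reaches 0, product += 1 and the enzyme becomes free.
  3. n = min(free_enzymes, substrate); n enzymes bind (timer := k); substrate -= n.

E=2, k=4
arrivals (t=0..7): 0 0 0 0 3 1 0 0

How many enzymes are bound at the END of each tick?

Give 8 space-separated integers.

Answer: 0 0 0 0 2 2 2 2

Derivation:
t=0: arr=0 -> substrate=0 bound=0 product=0
t=1: arr=0 -> substrate=0 bound=0 product=0
t=2: arr=0 -> substrate=0 bound=0 product=0
t=3: arr=0 -> substrate=0 bound=0 product=0
t=4: arr=3 -> substrate=1 bound=2 product=0
t=5: arr=1 -> substrate=2 bound=2 product=0
t=6: arr=0 -> substrate=2 bound=2 product=0
t=7: arr=0 -> substrate=2 bound=2 product=0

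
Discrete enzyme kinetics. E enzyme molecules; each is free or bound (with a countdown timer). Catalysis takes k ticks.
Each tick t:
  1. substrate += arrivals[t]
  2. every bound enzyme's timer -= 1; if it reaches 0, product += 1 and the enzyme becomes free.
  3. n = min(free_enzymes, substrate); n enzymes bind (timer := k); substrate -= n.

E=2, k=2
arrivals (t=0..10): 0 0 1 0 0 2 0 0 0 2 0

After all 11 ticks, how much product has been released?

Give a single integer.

Answer: 3

Derivation:
t=0: arr=0 -> substrate=0 bound=0 product=0
t=1: arr=0 -> substrate=0 bound=0 product=0
t=2: arr=1 -> substrate=0 bound=1 product=0
t=3: arr=0 -> substrate=0 bound=1 product=0
t=4: arr=0 -> substrate=0 bound=0 product=1
t=5: arr=2 -> substrate=0 bound=2 product=1
t=6: arr=0 -> substrate=0 bound=2 product=1
t=7: arr=0 -> substrate=0 bound=0 product=3
t=8: arr=0 -> substrate=0 bound=0 product=3
t=9: arr=2 -> substrate=0 bound=2 product=3
t=10: arr=0 -> substrate=0 bound=2 product=3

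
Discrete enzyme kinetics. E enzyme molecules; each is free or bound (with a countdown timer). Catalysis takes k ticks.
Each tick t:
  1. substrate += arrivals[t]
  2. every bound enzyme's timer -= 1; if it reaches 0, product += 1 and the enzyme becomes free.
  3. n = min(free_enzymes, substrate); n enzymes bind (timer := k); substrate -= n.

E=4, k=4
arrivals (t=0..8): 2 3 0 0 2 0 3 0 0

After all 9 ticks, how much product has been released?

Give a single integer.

t=0: arr=2 -> substrate=0 bound=2 product=0
t=1: arr=3 -> substrate=1 bound=4 product=0
t=2: arr=0 -> substrate=1 bound=4 product=0
t=3: arr=0 -> substrate=1 bound=4 product=0
t=4: arr=2 -> substrate=1 bound=4 product=2
t=5: arr=0 -> substrate=0 bound=3 product=4
t=6: arr=3 -> substrate=2 bound=4 product=4
t=7: arr=0 -> substrate=2 bound=4 product=4
t=8: arr=0 -> substrate=0 bound=4 product=6

Answer: 6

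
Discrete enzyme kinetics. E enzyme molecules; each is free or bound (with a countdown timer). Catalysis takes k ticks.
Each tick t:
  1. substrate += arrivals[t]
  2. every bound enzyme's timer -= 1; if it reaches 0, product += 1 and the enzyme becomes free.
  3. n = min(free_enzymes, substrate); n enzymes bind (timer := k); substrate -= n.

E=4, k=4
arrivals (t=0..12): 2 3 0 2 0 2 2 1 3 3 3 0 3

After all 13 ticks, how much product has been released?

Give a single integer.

Answer: 10

Derivation:
t=0: arr=2 -> substrate=0 bound=2 product=0
t=1: arr=3 -> substrate=1 bound=4 product=0
t=2: arr=0 -> substrate=1 bound=4 product=0
t=3: arr=2 -> substrate=3 bound=4 product=0
t=4: arr=0 -> substrate=1 bound=4 product=2
t=5: arr=2 -> substrate=1 bound=4 product=4
t=6: arr=2 -> substrate=3 bound=4 product=4
t=7: arr=1 -> substrate=4 bound=4 product=4
t=8: arr=3 -> substrate=5 bound=4 product=6
t=9: arr=3 -> substrate=6 bound=4 product=8
t=10: arr=3 -> substrate=9 bound=4 product=8
t=11: arr=0 -> substrate=9 bound=4 product=8
t=12: arr=3 -> substrate=10 bound=4 product=10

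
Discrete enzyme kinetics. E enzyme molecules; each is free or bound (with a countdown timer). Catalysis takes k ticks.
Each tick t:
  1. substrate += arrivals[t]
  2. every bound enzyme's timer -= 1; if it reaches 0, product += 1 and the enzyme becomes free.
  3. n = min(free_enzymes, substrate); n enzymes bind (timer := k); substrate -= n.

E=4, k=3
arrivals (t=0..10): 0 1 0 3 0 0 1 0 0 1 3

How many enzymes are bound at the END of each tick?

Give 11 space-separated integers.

t=0: arr=0 -> substrate=0 bound=0 product=0
t=1: arr=1 -> substrate=0 bound=1 product=0
t=2: arr=0 -> substrate=0 bound=1 product=0
t=3: arr=3 -> substrate=0 bound=4 product=0
t=4: arr=0 -> substrate=0 bound=3 product=1
t=5: arr=0 -> substrate=0 bound=3 product=1
t=6: arr=1 -> substrate=0 bound=1 product=4
t=7: arr=0 -> substrate=0 bound=1 product=4
t=8: arr=0 -> substrate=0 bound=1 product=4
t=9: arr=1 -> substrate=0 bound=1 product=5
t=10: arr=3 -> substrate=0 bound=4 product=5

Answer: 0 1 1 4 3 3 1 1 1 1 4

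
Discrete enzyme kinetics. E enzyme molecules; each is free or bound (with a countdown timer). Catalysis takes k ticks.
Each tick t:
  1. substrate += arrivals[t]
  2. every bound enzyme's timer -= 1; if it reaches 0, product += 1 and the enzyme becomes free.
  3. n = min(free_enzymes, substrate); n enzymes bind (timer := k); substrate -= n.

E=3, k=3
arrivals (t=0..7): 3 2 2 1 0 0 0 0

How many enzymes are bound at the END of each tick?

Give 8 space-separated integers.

Answer: 3 3 3 3 3 3 2 2

Derivation:
t=0: arr=3 -> substrate=0 bound=3 product=0
t=1: arr=2 -> substrate=2 bound=3 product=0
t=2: arr=2 -> substrate=4 bound=3 product=0
t=3: arr=1 -> substrate=2 bound=3 product=3
t=4: arr=0 -> substrate=2 bound=3 product=3
t=5: arr=0 -> substrate=2 bound=3 product=3
t=6: arr=0 -> substrate=0 bound=2 product=6
t=7: arr=0 -> substrate=0 bound=2 product=6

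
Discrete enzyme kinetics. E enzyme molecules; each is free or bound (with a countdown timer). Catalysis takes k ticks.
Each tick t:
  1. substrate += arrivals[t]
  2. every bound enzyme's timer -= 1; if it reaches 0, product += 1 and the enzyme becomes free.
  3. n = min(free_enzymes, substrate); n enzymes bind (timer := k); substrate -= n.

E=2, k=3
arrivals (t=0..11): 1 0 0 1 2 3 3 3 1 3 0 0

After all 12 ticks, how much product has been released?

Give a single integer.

Answer: 5

Derivation:
t=0: arr=1 -> substrate=0 bound=1 product=0
t=1: arr=0 -> substrate=0 bound=1 product=0
t=2: arr=0 -> substrate=0 bound=1 product=0
t=3: arr=1 -> substrate=0 bound=1 product=1
t=4: arr=2 -> substrate=1 bound=2 product=1
t=5: arr=3 -> substrate=4 bound=2 product=1
t=6: arr=3 -> substrate=6 bound=2 product=2
t=7: arr=3 -> substrate=8 bound=2 product=3
t=8: arr=1 -> substrate=9 bound=2 product=3
t=9: arr=3 -> substrate=11 bound=2 product=4
t=10: arr=0 -> substrate=10 bound=2 product=5
t=11: arr=0 -> substrate=10 bound=2 product=5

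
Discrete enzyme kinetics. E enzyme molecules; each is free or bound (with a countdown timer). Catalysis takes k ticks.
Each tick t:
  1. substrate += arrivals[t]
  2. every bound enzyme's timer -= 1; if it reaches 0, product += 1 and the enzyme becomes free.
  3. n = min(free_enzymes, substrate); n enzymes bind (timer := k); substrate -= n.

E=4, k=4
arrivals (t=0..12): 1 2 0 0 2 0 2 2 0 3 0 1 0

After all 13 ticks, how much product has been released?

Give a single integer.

Answer: 9

Derivation:
t=0: arr=1 -> substrate=0 bound=1 product=0
t=1: arr=2 -> substrate=0 bound=3 product=0
t=2: arr=0 -> substrate=0 bound=3 product=0
t=3: arr=0 -> substrate=0 bound=3 product=0
t=4: arr=2 -> substrate=0 bound=4 product=1
t=5: arr=0 -> substrate=0 bound=2 product=3
t=6: arr=2 -> substrate=0 bound=4 product=3
t=7: arr=2 -> substrate=2 bound=4 product=3
t=8: arr=0 -> substrate=0 bound=4 product=5
t=9: arr=3 -> substrate=3 bound=4 product=5
t=10: arr=0 -> substrate=1 bound=4 product=7
t=11: arr=1 -> substrate=2 bound=4 product=7
t=12: arr=0 -> substrate=0 bound=4 product=9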